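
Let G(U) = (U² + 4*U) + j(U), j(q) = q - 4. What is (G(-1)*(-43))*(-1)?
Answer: -344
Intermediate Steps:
j(q) = -4 + q
G(U) = -4 + U² + 5*U (G(U) = (U² + 4*U) + (-4 + U) = -4 + U² + 5*U)
(G(-1)*(-43))*(-1) = ((-4 + (-1)² + 5*(-1))*(-43))*(-1) = ((-4 + 1 - 5)*(-43))*(-1) = -8*(-43)*(-1) = 344*(-1) = -344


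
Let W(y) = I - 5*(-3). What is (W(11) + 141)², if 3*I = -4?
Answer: 215296/9 ≈ 23922.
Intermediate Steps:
I = -4/3 (I = (⅓)*(-4) = -4/3 ≈ -1.3333)
W(y) = 41/3 (W(y) = -4/3 - 5*(-3) = -4/3 + 15 = 41/3)
(W(11) + 141)² = (41/3 + 141)² = (464/3)² = 215296/9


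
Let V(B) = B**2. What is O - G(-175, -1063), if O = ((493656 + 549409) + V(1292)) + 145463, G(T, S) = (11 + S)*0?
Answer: 2857792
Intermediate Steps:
G(T, S) = 0
O = 2857792 (O = ((493656 + 549409) + 1292**2) + 145463 = (1043065 + 1669264) + 145463 = 2712329 + 145463 = 2857792)
O - G(-175, -1063) = 2857792 - 1*0 = 2857792 + 0 = 2857792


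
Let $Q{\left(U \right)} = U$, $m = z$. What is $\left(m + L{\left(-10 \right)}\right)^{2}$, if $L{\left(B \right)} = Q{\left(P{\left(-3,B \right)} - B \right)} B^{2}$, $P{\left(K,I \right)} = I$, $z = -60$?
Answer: $3600$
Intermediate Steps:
$m = -60$
$L{\left(B \right)} = 0$ ($L{\left(B \right)} = \left(B - B\right) B^{2} = 0 B^{2} = 0$)
$\left(m + L{\left(-10 \right)}\right)^{2} = \left(-60 + 0\right)^{2} = \left(-60\right)^{2} = 3600$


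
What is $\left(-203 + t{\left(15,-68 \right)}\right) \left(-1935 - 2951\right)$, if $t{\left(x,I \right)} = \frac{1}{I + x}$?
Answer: $\frac{52573360}{53} \approx 9.9195 \cdot 10^{5}$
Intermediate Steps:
$\left(-203 + t{\left(15,-68 \right)}\right) \left(-1935 - 2951\right) = \left(-203 + \frac{1}{-68 + 15}\right) \left(-1935 - 2951\right) = \left(-203 + \frac{1}{-53}\right) \left(-4886\right) = \left(-203 - \frac{1}{53}\right) \left(-4886\right) = \left(- \frac{10760}{53}\right) \left(-4886\right) = \frac{52573360}{53}$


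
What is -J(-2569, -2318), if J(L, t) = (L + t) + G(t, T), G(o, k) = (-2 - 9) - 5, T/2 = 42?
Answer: 4903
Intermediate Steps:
T = 84 (T = 2*42 = 84)
G(o, k) = -16 (G(o, k) = -11 - 5 = -16)
J(L, t) = -16 + L + t (J(L, t) = (L + t) - 16 = -16 + L + t)
-J(-2569, -2318) = -(-16 - 2569 - 2318) = -1*(-4903) = 4903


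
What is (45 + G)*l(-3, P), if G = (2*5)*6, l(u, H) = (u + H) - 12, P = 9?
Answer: -630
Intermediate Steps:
l(u, H) = -12 + H + u (l(u, H) = (H + u) - 12 = -12 + H + u)
G = 60 (G = 10*6 = 60)
(45 + G)*l(-3, P) = (45 + 60)*(-12 + 9 - 3) = 105*(-6) = -630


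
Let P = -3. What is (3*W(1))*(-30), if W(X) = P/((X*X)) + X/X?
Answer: 180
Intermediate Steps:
W(X) = 1 - 3/X² (W(X) = -3/X² + X/X = -3/X² + 1 = 1 - 3/X²)
(3*W(1))*(-30) = (3*(1 - 3/1²))*(-30) = (3*(1 - 3*1))*(-30) = (3*(1 - 3))*(-30) = (3*(-2))*(-30) = -6*(-30) = 180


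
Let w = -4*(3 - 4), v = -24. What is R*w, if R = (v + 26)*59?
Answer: 472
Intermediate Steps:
R = 118 (R = (-24 + 26)*59 = 2*59 = 118)
w = 4 (w = -4*(-1) = 4)
R*w = 118*4 = 472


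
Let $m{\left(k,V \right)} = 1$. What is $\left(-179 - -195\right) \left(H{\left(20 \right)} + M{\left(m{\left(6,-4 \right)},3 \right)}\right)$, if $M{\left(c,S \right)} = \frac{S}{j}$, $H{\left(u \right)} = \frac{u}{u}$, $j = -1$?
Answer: $-32$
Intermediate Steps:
$H{\left(u \right)} = 1$
$M{\left(c,S \right)} = - S$ ($M{\left(c,S \right)} = \frac{S}{-1} = S \left(-1\right) = - S$)
$\left(-179 - -195\right) \left(H{\left(20 \right)} + M{\left(m{\left(6,-4 \right)},3 \right)}\right) = \left(-179 - -195\right) \left(1 - 3\right) = \left(-179 + 195\right) \left(1 - 3\right) = 16 \left(-2\right) = -32$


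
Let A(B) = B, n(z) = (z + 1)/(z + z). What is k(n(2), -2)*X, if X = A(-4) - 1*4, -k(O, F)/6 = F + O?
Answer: -60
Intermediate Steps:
n(z) = (1 + z)/(2*z) (n(z) = (1 + z)/((2*z)) = (1 + z)*(1/(2*z)) = (1 + z)/(2*z))
k(O, F) = -6*F - 6*O (k(O, F) = -6*(F + O) = -6*F - 6*O)
X = -8 (X = -4 - 1*4 = -4 - 4 = -8)
k(n(2), -2)*X = (-6*(-2) - 3*(1 + 2)/2)*(-8) = (12 - 3*3/2)*(-8) = (12 - 6*¾)*(-8) = (12 - 9/2)*(-8) = (15/2)*(-8) = -60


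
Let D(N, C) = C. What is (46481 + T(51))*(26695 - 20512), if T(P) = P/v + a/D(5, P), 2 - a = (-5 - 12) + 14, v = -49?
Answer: 239392699443/833 ≈ 2.8739e+8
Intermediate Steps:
a = 5 (a = 2 - ((-5 - 12) + 14) = 2 - (-17 + 14) = 2 - 1*(-3) = 2 + 3 = 5)
T(P) = 5/P - P/49 (T(P) = P/(-49) + 5/P = P*(-1/49) + 5/P = -P/49 + 5/P = 5/P - P/49)
(46481 + T(51))*(26695 - 20512) = (46481 + (5/51 - 1/49*51))*(26695 - 20512) = (46481 + (5*(1/51) - 51/49))*6183 = (46481 + (5/51 - 51/49))*6183 = (46481 - 2356/2499)*6183 = (116153663/2499)*6183 = 239392699443/833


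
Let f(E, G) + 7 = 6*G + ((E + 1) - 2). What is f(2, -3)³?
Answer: -13824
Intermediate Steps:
f(E, G) = -8 + E + 6*G (f(E, G) = -7 + (6*G + ((E + 1) - 2)) = -7 + (6*G + ((1 + E) - 2)) = -7 + (6*G + (-1 + E)) = -7 + (-1 + E + 6*G) = -8 + E + 6*G)
f(2, -3)³ = (-8 + 2 + 6*(-3))³ = (-8 + 2 - 18)³ = (-24)³ = -13824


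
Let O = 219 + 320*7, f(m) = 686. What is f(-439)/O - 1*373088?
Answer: -917422706/2459 ≈ -3.7309e+5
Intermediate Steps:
O = 2459 (O = 219 + 2240 = 2459)
f(-439)/O - 1*373088 = 686/2459 - 1*373088 = 686*(1/2459) - 373088 = 686/2459 - 373088 = -917422706/2459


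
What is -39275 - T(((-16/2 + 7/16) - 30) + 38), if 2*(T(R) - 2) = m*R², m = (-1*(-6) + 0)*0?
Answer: -39277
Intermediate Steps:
m = 0 (m = (6 + 0)*0 = 6*0 = 0)
T(R) = 2 (T(R) = 2 + (0*R²)/2 = 2 + (½)*0 = 2 + 0 = 2)
-39275 - T(((-16/2 + 7/16) - 30) + 38) = -39275 - 1*2 = -39275 - 2 = -39277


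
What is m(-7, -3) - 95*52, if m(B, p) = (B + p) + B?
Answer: -4957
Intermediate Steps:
m(B, p) = p + 2*B
m(-7, -3) - 95*52 = (-3 + 2*(-7)) - 95*52 = (-3 - 14) - 4940 = -17 - 4940 = -4957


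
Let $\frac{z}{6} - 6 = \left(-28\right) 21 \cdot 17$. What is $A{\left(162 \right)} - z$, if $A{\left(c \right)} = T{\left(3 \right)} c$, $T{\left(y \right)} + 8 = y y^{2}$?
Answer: $63018$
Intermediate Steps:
$T{\left(y \right)} = -8 + y^{3}$ ($T{\left(y \right)} = -8 + y y^{2} = -8 + y^{3}$)
$z = -59940$ ($z = 36 + 6 \left(-28\right) 21 \cdot 17 = 36 + 6 \left(\left(-588\right) 17\right) = 36 + 6 \left(-9996\right) = 36 - 59976 = -59940$)
$A{\left(c \right)} = 19 c$ ($A{\left(c \right)} = \left(-8 + 3^{3}\right) c = \left(-8 + 27\right) c = 19 c$)
$A{\left(162 \right)} - z = 19 \cdot 162 - -59940 = 3078 + 59940 = 63018$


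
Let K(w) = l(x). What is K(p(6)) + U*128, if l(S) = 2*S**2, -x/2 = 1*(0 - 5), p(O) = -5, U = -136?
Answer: -17208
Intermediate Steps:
x = 10 (x = -2*(0 - 5) = -2*(-5) = 10)
K(w) = 200 (K(w) = 2*10**2 = 2*100 = 200)
K(p(6)) + U*128 = 200 - 136*128 = 200 - 17408 = -17208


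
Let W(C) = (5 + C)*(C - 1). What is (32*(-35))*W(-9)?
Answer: -44800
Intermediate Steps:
W(C) = (-1 + C)*(5 + C) (W(C) = (5 + C)*(-1 + C) = (-1 + C)*(5 + C))
(32*(-35))*W(-9) = (32*(-35))*(-5 + (-9)**2 + 4*(-9)) = -1120*(-5 + 81 - 36) = -1120*40 = -44800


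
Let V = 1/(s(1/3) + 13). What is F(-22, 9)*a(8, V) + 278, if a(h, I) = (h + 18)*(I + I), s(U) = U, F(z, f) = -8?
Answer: 1234/5 ≈ 246.80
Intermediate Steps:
V = 3/40 (V = 1/(1/3 + 13) = 1/(⅓ + 13) = 1/(40/3) = 3/40 ≈ 0.075000)
a(h, I) = 2*I*(18 + h) (a(h, I) = (18 + h)*(2*I) = 2*I*(18 + h))
F(-22, 9)*a(8, V) + 278 = -16*3*(18 + 8)/40 + 278 = -16*3*26/40 + 278 = -8*39/10 + 278 = -156/5 + 278 = 1234/5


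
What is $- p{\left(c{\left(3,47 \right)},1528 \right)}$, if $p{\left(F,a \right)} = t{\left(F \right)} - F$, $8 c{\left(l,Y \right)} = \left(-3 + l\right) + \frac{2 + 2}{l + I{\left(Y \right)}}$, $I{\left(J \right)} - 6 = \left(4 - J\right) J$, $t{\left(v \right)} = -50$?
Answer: $\frac{201199}{4024} \approx 50.0$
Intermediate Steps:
$I{\left(J \right)} = 6 + J \left(4 - J\right)$ ($I{\left(J \right)} = 6 + \left(4 - J\right) J = 6 + J \left(4 - J\right)$)
$c{\left(l,Y \right)} = - \frac{3}{8} + \frac{1}{2 \left(6 + l - Y^{2} + 4 Y\right)} + \frac{l}{8}$ ($c{\left(l,Y \right)} = \frac{\left(-3 + l\right) + \frac{2 + 2}{l + \left(6 - Y^{2} + 4 Y\right)}}{8} = \frac{\left(-3 + l\right) + \frac{4}{6 + l - Y^{2} + 4 Y}}{8} = \frac{-3 + l + \frac{4}{6 + l - Y^{2} + 4 Y}}{8} = - \frac{3}{8} + \frac{1}{2 \left(6 + l - Y^{2} + 4 Y\right)} + \frac{l}{8}$)
$p{\left(F,a \right)} = -50 - F$
$- p{\left(c{\left(3,47 \right)},1528 \right)} = - (-50 - \frac{-14 + 3^{2} - 564 - 9 + 3 \cdot 47^{2} + 3 \left(6 - 47^{2} + 4 \cdot 47\right)}{8 \left(6 + 3 - 47^{2} + 4 \cdot 47\right)}) = - (-50 - \frac{-14 + 9 - 564 - 9 + 3 \cdot 2209 + 3 \left(6 - 2209 + 188\right)}{8 \left(6 + 3 - 2209 + 188\right)}) = - (-50 - \frac{-14 + 9 - 564 - 9 + 6627 + 3 \left(6 - 2209 + 188\right)}{8 \left(6 + 3 - 2209 + 188\right)}) = - (-50 - \frac{-14 + 9 - 564 - 9 + 6627 + 3 \left(-2015\right)}{8 \left(-2012\right)}) = - (-50 - \frac{1}{8} \left(- \frac{1}{2012}\right) \left(-14 + 9 - 564 - 9 + 6627 - 6045\right)) = - (-50 - \frac{1}{8} \left(- \frac{1}{2012}\right) 4) = - (-50 - - \frac{1}{4024}) = - (-50 + \frac{1}{4024}) = \left(-1\right) \left(- \frac{201199}{4024}\right) = \frac{201199}{4024}$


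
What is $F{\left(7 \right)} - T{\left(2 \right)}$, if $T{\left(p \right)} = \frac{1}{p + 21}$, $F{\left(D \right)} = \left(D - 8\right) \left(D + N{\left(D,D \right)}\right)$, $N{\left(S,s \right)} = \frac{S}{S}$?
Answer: $- \frac{185}{23} \approx -8.0435$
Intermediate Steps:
$N{\left(S,s \right)} = 1$
$F{\left(D \right)} = \left(1 + D\right) \left(-8 + D\right)$ ($F{\left(D \right)} = \left(D - 8\right) \left(D + 1\right) = \left(-8 + D\right) \left(1 + D\right) = \left(1 + D\right) \left(-8 + D\right)$)
$T{\left(p \right)} = \frac{1}{21 + p}$
$F{\left(7 \right)} - T{\left(2 \right)} = \left(-8 + 7^{2} - 49\right) - \frac{1}{21 + 2} = \left(-8 + 49 - 49\right) - \frac{1}{23} = -8 - \frac{1}{23} = - \frac{185}{23}$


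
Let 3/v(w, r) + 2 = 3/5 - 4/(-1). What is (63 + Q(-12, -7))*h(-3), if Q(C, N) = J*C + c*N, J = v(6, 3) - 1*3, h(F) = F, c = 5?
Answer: -1956/13 ≈ -150.46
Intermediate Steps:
v(w, r) = 15/13 (v(w, r) = 3/(-2 + (3/5 - 4/(-1))) = 3/(-2 + (3*(⅕) - 4*(-1))) = 3/(-2 + (⅗ + 4)) = 3/(-2 + 23/5) = 3/(13/5) = 3*(5/13) = 15/13)
J = -24/13 (J = 15/13 - 1*3 = 15/13 - 3 = -24/13 ≈ -1.8462)
Q(C, N) = 5*N - 24*C/13 (Q(C, N) = -24*C/13 + 5*N = 5*N - 24*C/13)
(63 + Q(-12, -7))*h(-3) = (63 + (5*(-7) - 24/13*(-12)))*(-3) = (63 + (-35 + 288/13))*(-3) = (63 - 167/13)*(-3) = (652/13)*(-3) = -1956/13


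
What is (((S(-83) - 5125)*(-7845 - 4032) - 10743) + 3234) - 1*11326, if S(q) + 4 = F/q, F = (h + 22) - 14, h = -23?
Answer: 5054380579/83 ≈ 6.0896e+7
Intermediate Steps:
F = -15 (F = (-23 + 22) - 14 = -1 - 14 = -15)
S(q) = -4 - 15/q
(((S(-83) - 5125)*(-7845 - 4032) - 10743) + 3234) - 1*11326 = ((((-4 - 15/(-83)) - 5125)*(-7845 - 4032) - 10743) + 3234) - 1*11326 = ((((-4 - 15*(-1/83)) - 5125)*(-11877) - 10743) + 3234) - 11326 = ((((-4 + 15/83) - 5125)*(-11877) - 10743) + 3234) - 11326 = (((-317/83 - 5125)*(-11877) - 10743) + 3234) - 11326 = ((-425692/83*(-11877) - 10743) + 3234) - 11326 = ((5055943884/83 - 10743) + 3234) - 11326 = (5055052215/83 + 3234) - 11326 = 5055320637/83 - 11326 = 5054380579/83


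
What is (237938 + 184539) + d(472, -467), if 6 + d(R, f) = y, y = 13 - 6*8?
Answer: 422436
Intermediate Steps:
y = -35 (y = 13 - 48 = -35)
d(R, f) = -41 (d(R, f) = -6 - 35 = -41)
(237938 + 184539) + d(472, -467) = (237938 + 184539) - 41 = 422477 - 41 = 422436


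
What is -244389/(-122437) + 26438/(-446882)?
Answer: 52988027846/27357445717 ≈ 1.9369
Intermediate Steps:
-244389/(-122437) + 26438/(-446882) = -244389*(-1/122437) + 26438*(-1/446882) = 244389/122437 - 13219/223441 = 52988027846/27357445717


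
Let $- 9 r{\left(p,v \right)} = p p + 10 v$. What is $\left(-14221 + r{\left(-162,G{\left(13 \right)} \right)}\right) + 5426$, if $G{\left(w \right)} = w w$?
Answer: $- \frac{107089}{9} \approx -11899.0$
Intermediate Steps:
$G{\left(w \right)} = w^{2}$
$r{\left(p,v \right)} = - \frac{10 v}{9} - \frac{p^{2}}{9}$ ($r{\left(p,v \right)} = - \frac{p p + 10 v}{9} = - \frac{p^{2} + 10 v}{9} = - \frac{10 v}{9} - \frac{p^{2}}{9}$)
$\left(-14221 + r{\left(-162,G{\left(13 \right)} \right)}\right) + 5426 = \left(-14221 - \left(2916 + \frac{1690}{9}\right)\right) + 5426 = \left(-14221 - \frac{27934}{9}\right) + 5426 = - \frac{155923}{9} + 5426 = - \frac{107089}{9}$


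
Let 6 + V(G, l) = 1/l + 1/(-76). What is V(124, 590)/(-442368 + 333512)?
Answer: 134777/2440551520 ≈ 5.5224e-5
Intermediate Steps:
V(G, l) = -457/76 + 1/l (V(G, l) = -6 + (1/l + 1/(-76)) = -6 + (1/l - 1/76) = -6 + (-1/76 + 1/l) = -457/76 + 1/l)
V(124, 590)/(-442368 + 333512) = (-457/76 + 1/590)/(-442368 + 333512) = (-457/76 + 1/590)/(-108856) = -134777/22420*(-1/108856) = 134777/2440551520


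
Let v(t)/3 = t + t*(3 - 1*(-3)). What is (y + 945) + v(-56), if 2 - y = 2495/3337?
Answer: -766668/3337 ≈ -229.75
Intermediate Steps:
y = 4179/3337 (y = 2 - 2495/3337 = 4179/3337 ≈ 1.2523)
v(t) = 21*t (v(t) = 3*(t + t*(3 - 1*(-3))) = 3*(t + t*(3 + 3)) = 3*(t + t*6) = 3*(t + 6*t) = 3*(7*t) = 21*t)
(y + 945) + v(-56) = (4179/3337 + 945) + 21*(-56) = 3157644/3337 - 1176 = -766668/3337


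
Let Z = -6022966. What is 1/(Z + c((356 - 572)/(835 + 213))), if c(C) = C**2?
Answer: -17161/103360118797 ≈ -1.6603e-7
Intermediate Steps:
1/(Z + c((356 - 572)/(835 + 213))) = 1/(-6022966 + ((356 - 572)/(835 + 213))**2) = 1/(-6022966 + (-216/1048)**2) = 1/(-6022966 + (-216*1/1048)**2) = 1/(-6022966 + (-27/131)**2) = 1/(-6022966 + 729/17161) = 1/(-103360118797/17161) = -17161/103360118797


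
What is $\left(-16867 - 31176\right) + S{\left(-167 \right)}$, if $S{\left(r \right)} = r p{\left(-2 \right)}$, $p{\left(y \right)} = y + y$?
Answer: $-47375$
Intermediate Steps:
$p{\left(y \right)} = 2 y$
$S{\left(r \right)} = - 4 r$ ($S{\left(r \right)} = r 2 \left(-2\right) = r \left(-4\right) = - 4 r$)
$\left(-16867 - 31176\right) + S{\left(-167 \right)} = \left(-16867 - 31176\right) - -668 = -48043 + 668 = -47375$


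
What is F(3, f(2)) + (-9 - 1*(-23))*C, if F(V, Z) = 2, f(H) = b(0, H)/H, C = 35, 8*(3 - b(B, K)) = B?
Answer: 492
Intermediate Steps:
b(B, K) = 3 - B/8
f(H) = 3/H (f(H) = (3 - ⅛*0)/H = (3 + 0)/H = 3/H)
F(3, f(2)) + (-9 - 1*(-23))*C = 2 + (-9 - 1*(-23))*35 = 2 + (-9 + 23)*35 = 2 + 14*35 = 2 + 490 = 492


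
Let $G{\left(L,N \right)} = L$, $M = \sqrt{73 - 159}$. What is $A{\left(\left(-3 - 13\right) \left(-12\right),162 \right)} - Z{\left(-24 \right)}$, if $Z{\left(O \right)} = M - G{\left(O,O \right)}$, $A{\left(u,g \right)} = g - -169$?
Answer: $307 - i \sqrt{86} \approx 307.0 - 9.2736 i$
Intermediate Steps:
$M = i \sqrt{86}$ ($M = \sqrt{-86} = i \sqrt{86} \approx 9.2736 i$)
$A{\left(u,g \right)} = 169 + g$ ($A{\left(u,g \right)} = g + 169 = 169 + g$)
$Z{\left(O \right)} = - O + i \sqrt{86}$ ($Z{\left(O \right)} = i \sqrt{86} - O = - O + i \sqrt{86}$)
$A{\left(\left(-3 - 13\right) \left(-12\right),162 \right)} - Z{\left(-24 \right)} = \left(169 + 162\right) - \left(\left(-1\right) \left(-24\right) + i \sqrt{86}\right) = 331 - \left(24 + i \sqrt{86}\right) = 307 - i \sqrt{86}$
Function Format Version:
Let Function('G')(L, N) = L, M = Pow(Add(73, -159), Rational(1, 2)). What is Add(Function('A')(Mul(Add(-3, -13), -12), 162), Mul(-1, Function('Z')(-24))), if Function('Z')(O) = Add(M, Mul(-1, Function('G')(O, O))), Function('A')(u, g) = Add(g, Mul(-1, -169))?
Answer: Add(307, Mul(-1, I, Pow(86, Rational(1, 2)))) ≈ Add(307.00, Mul(-9.2736, I))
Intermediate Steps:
M = Mul(I, Pow(86, Rational(1, 2))) (M = Pow(-86, Rational(1, 2)) = Mul(I, Pow(86, Rational(1, 2))) ≈ Mul(9.2736, I))
Function('A')(u, g) = Add(169, g) (Function('A')(u, g) = Add(g, 169) = Add(169, g))
Function('Z')(O) = Add(Mul(-1, O), Mul(I, Pow(86, Rational(1, 2)))) (Function('Z')(O) = Add(Mul(I, Pow(86, Rational(1, 2))), Mul(-1, O)) = Add(Mul(-1, O), Mul(I, Pow(86, Rational(1, 2)))))
Add(Function('A')(Mul(Add(-3, -13), -12), 162), Mul(-1, Function('Z')(-24))) = Add(Add(169, 162), Mul(-1, Add(Mul(-1, -24), Mul(I, Pow(86, Rational(1, 2)))))) = Add(331, Mul(-1, Add(24, Mul(I, Pow(86, Rational(1, 2)))))) = Add(331, Add(-24, Mul(-1, I, Pow(86, Rational(1, 2))))) = Add(307, Mul(-1, I, Pow(86, Rational(1, 2))))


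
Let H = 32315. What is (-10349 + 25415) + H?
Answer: 47381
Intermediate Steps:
(-10349 + 25415) + H = (-10349 + 25415) + 32315 = 15066 + 32315 = 47381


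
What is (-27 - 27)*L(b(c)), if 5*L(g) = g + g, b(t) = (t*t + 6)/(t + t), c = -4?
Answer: 297/5 ≈ 59.400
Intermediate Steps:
b(t) = (6 + t**2)/(2*t) (b(t) = (t**2 + 6)/((2*t)) = (6 + t**2)*(1/(2*t)) = (6 + t**2)/(2*t))
L(g) = 2*g/5 (L(g) = (g + g)/5 = (2*g)/5 = 2*g/5)
(-27 - 27)*L(b(c)) = (-27 - 27)*(2*((1/2)*(-4) + 3/(-4))/5) = -108*(-2 + 3*(-1/4))/5 = -108*(-2 - 3/4)/5 = -108*(-11)/(5*4) = -54*(-11/10) = 297/5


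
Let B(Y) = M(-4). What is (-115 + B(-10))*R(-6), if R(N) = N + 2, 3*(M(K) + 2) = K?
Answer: 1420/3 ≈ 473.33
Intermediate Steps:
M(K) = -2 + K/3
B(Y) = -10/3 (B(Y) = -2 + (1/3)*(-4) = -2 - 4/3 = -10/3)
R(N) = 2 + N
(-115 + B(-10))*R(-6) = (-115 - 10/3)*(2 - 6) = -355/3*(-4) = 1420/3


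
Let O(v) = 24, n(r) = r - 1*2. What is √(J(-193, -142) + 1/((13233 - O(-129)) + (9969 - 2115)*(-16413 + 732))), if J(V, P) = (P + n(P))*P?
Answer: √615872082762847588335/123145365 ≈ 201.52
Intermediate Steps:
n(r) = -2 + r (n(r) = r - 2 = -2 + r)
J(V, P) = P*(-2 + 2*P) (J(V, P) = (P + (-2 + P))*P = (-2 + 2*P)*P = P*(-2 + 2*P))
√(J(-193, -142) + 1/((13233 - O(-129)) + (9969 - 2115)*(-16413 + 732))) = √(2*(-142)*(-1 - 142) + 1/((13233 - 1*24) + (9969 - 2115)*(-16413 + 732))) = √(2*(-142)*(-143) + 1/((13233 - 24) + 7854*(-15681))) = √(40612 + 1/(13209 - 123158574)) = √(40612 + 1/(-123145365)) = √(40612 - 1/123145365) = √(5001179563379/123145365) = √615872082762847588335/123145365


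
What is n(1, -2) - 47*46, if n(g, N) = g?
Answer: -2161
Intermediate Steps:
n(1, -2) - 47*46 = 1 - 47*46 = 1 - 2162 = -2161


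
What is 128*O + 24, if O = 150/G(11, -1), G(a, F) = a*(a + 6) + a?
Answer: 3992/33 ≈ 120.97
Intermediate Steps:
G(a, F) = a + a*(6 + a) (G(a, F) = a*(6 + a) + a = a + a*(6 + a))
O = 25/33 (O = 150/((11*(7 + 11))) = 150/((11*18)) = 150/198 = 150*(1/198) = 25/33 ≈ 0.75758)
128*O + 24 = 128*(25/33) + 24 = 3200/33 + 24 = 3992/33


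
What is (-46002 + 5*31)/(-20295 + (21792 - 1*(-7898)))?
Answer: -45847/9395 ≈ -4.8799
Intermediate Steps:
(-46002 + 5*31)/(-20295 + (21792 - 1*(-7898))) = (-46002 + 155)/(-20295 + (21792 + 7898)) = -45847/(-20295 + 29690) = -45847/9395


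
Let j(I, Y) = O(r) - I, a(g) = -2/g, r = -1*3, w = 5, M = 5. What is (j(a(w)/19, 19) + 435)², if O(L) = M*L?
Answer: 1592169604/9025 ≈ 1.7642e+5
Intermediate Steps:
r = -3
O(L) = 5*L
j(I, Y) = -15 - I (j(I, Y) = 5*(-3) - I = -15 - I)
(j(a(w)/19, 19) + 435)² = ((-15 - (-2/5)/19) + 435)² = ((-15 - (-2*⅕)/19) + 435)² = ((-15 - (-2)/(5*19)) + 435)² = ((-15 - 1*(-2/95)) + 435)² = ((-15 + 2/95) + 435)² = (-1423/95 + 435)² = (39902/95)² = 1592169604/9025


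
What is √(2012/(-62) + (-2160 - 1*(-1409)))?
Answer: I*√752897/31 ≈ 27.99*I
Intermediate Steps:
√(2012/(-62) + (-2160 - 1*(-1409))) = √(2012*(-1/62) + (-2160 + 1409)) = √(-1006/31 - 751) = √(-24287/31) = I*√752897/31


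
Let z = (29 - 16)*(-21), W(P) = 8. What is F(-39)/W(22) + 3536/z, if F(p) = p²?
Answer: 29765/168 ≈ 177.17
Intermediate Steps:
z = -273 (z = 13*(-21) = -273)
F(-39)/W(22) + 3536/z = (-39)²/8 + 3536/(-273) = 1521*(⅛) + 3536*(-1/273) = 1521/8 - 272/21 = 29765/168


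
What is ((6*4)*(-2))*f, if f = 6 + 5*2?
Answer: -768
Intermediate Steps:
f = 16 (f = 6 + 10 = 16)
((6*4)*(-2))*f = ((6*4)*(-2))*16 = (24*(-2))*16 = -48*16 = -768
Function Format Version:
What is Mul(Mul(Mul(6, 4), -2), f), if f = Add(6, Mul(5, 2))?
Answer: -768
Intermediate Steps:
f = 16 (f = Add(6, 10) = 16)
Mul(Mul(Mul(6, 4), -2), f) = Mul(Mul(Mul(6, 4), -2), 16) = Mul(Mul(24, -2), 16) = Mul(-48, 16) = -768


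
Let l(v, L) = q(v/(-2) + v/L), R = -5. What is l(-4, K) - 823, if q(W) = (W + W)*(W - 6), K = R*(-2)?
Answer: -20927/25 ≈ -837.08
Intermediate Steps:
K = 10 (K = -5*(-2) = 10)
q(W) = 2*W*(-6 + W) (q(W) = (2*W)*(-6 + W) = 2*W*(-6 + W))
l(v, L) = 2*(-v/2 + v/L)*(-6 - v/2 + v/L) (l(v, L) = 2*(v/(-2) + v/L)*(-6 + (v/(-2) + v/L)) = 2*(v*(-½) + v/L)*(-6 + (v*(-½) + v/L)) = 2*(-v/2 + v/L)*(-6 + (-v/2 + v/L)) = 2*(-v/2 + v/L)*(-6 - v/2 + v/L))
l(-4, K) - 823 = (½)*(-4)*(-2 + 10)*(-2*(-4) + 10*(12 - 4))/10² - 823 = (½)*(-4)*(1/100)*8*(8 + 10*8) - 823 = (½)*(-4)*(1/100)*8*(8 + 80) - 823 = (½)*(-4)*(1/100)*8*88 - 823 = -352/25 - 823 = -20927/25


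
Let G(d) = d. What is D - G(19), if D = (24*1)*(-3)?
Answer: -91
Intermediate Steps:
D = -72 (D = 24*(-3) = -72)
D - G(19) = -72 - 1*19 = -72 - 19 = -91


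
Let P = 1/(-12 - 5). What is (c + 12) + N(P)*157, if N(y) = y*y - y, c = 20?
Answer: 12074/289 ≈ 41.779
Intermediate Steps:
P = -1/17 (P = 1/(-17) = -1/17 ≈ -0.058824)
N(y) = y² - y
(c + 12) + N(P)*157 = (20 + 12) - (-1 - 1/17)/17*157 = 32 - 1/17*(-18/17)*157 = 32 + (18/289)*157 = 32 + 2826/289 = 12074/289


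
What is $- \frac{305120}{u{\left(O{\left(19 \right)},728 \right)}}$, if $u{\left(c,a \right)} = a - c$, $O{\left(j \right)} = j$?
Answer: $- \frac{305120}{709} \approx -430.35$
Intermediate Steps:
$- \frac{305120}{u{\left(O{\left(19 \right)},728 \right)}} = - \frac{305120}{728 - 19} = - \frac{305120}{709}$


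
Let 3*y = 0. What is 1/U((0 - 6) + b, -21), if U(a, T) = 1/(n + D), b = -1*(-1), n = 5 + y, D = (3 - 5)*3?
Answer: -1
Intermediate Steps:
y = 0 (y = (1/3)*0 = 0)
D = -6 (D = -2*3 = -6)
n = 5 (n = 5 + 0 = 5)
b = 1
U(a, T) = -1 (U(a, T) = 1/(5 - 6) = 1/(-1) = -1)
1/U((0 - 6) + b, -21) = 1/(-1) = -1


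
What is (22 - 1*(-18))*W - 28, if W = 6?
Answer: 212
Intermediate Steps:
(22 - 1*(-18))*W - 28 = (22 - 1*(-18))*6 - 28 = (22 + 18)*6 - 28 = 40*6 - 28 = 240 - 28 = 212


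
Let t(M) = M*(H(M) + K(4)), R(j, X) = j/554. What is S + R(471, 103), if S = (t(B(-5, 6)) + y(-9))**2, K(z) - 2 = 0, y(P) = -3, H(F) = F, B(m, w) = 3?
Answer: 80247/554 ≈ 144.85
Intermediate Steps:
K(z) = 2 (K(z) = 2 + 0 = 2)
R(j, X) = j/554 (R(j, X) = j*(1/554) = j/554)
t(M) = M*(2 + M) (t(M) = M*(M + 2) = M*(2 + M))
S = 144 (S = (3*(2 + 3) - 3)**2 = (3*5 - 3)**2 = (15 - 3)**2 = 12**2 = 144)
S + R(471, 103) = 144 + (1/554)*471 = 144 + 471/554 = 80247/554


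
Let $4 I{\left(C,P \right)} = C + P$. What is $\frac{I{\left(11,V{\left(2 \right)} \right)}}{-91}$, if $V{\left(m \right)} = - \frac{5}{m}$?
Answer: $- \frac{17}{728} \approx -0.023352$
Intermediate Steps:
$I{\left(C,P \right)} = \frac{C}{4} + \frac{P}{4}$ ($I{\left(C,P \right)} = \frac{C + P}{4} = \frac{C}{4} + \frac{P}{4}$)
$\frac{I{\left(11,V{\left(2 \right)} \right)}}{-91} = \frac{\frac{1}{4} \cdot 11 + \frac{\left(-5\right) \frac{1}{2}}{4}}{-91} = - \frac{\frac{11}{4} + \frac{\left(-5\right) \frac{1}{2}}{4}}{91} = - \frac{\frac{11}{4} + \frac{1}{4} \left(- \frac{5}{2}\right)}{91} = - \frac{\frac{11}{4} - \frac{5}{8}}{91} = \left(- \frac{1}{91}\right) \frac{17}{8} = - \frac{17}{728}$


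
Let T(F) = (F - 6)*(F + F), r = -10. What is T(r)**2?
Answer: 102400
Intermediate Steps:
T(F) = 2*F*(-6 + F) (T(F) = (-6 + F)*(2*F) = 2*F*(-6 + F))
T(r)**2 = (2*(-10)*(-6 - 10))**2 = (2*(-10)*(-16))**2 = 320**2 = 102400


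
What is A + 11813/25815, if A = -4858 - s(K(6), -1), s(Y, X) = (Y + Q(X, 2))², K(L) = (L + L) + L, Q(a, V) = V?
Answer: -135723457/25815 ≈ -5257.5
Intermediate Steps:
K(L) = 3*L (K(L) = 2*L + L = 3*L)
s(Y, X) = (2 + Y)² (s(Y, X) = (Y + 2)² = (2 + Y)²)
A = -5258 (A = -4858 - (2 + 3*6)² = -4858 - (2 + 18)² = -4858 - 1*20² = -4858 - 1*400 = -4858 - 400 = -5258)
A + 11813/25815 = -5258 + 11813/25815 = -135723457/25815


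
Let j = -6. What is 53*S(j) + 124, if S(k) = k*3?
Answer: -830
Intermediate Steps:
S(k) = 3*k
53*S(j) + 124 = 53*(3*(-6)) + 124 = 53*(-18) + 124 = -954 + 124 = -830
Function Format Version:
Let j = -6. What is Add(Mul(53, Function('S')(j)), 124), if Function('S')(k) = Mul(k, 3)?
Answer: -830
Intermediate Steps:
Function('S')(k) = Mul(3, k)
Add(Mul(53, Function('S')(j)), 124) = Add(Mul(53, Mul(3, -6)), 124) = Add(Mul(53, -18), 124) = Add(-954, 124) = -830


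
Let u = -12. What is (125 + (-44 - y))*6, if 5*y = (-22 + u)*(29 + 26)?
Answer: 2730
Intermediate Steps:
y = -374 (y = ((-22 - 12)*(29 + 26))/5 = (-34*55)/5 = (1/5)*(-1870) = -374)
(125 + (-44 - y))*6 = (125 + (-44 - 1*(-374)))*6 = (125 + (-44 + 374))*6 = (125 + 330)*6 = 455*6 = 2730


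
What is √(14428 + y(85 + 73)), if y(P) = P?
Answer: √14586 ≈ 120.77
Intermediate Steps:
√(14428 + y(85 + 73)) = √(14428 + (85 + 73)) = √(14428 + 158) = √14586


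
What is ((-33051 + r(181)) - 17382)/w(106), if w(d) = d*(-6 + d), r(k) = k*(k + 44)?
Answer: -2427/2650 ≈ -0.91585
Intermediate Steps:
r(k) = k*(44 + k)
((-33051 + r(181)) - 17382)/w(106) = ((-33051 + 181*(44 + 181)) - 17382)/((106*(-6 + 106))) = ((-33051 + 181*225) - 17382)/((106*100)) = ((-33051 + 40725) - 17382)/10600 = (7674 - 17382)*(1/10600) = -9708*1/10600 = -2427/2650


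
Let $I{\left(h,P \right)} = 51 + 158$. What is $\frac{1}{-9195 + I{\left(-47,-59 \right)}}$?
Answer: $- \frac{1}{8986} \approx -0.00011128$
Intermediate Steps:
$I{\left(h,P \right)} = 209$
$\frac{1}{-9195 + I{\left(-47,-59 \right)}} = \frac{1}{-9195 + 209} = \frac{1}{-8986} = - \frac{1}{8986}$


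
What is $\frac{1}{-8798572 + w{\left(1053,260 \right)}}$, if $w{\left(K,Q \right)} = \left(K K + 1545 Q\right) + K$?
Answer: $- \frac{1}{7287010} \approx -1.3723 \cdot 10^{-7}$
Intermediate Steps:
$w{\left(K,Q \right)} = K + K^{2} + 1545 Q$ ($w{\left(K,Q \right)} = \left(K^{2} + 1545 Q\right) + K = K + K^{2} + 1545 Q$)
$\frac{1}{-8798572 + w{\left(1053,260 \right)}} = \frac{1}{-8798572 + \left(1053 + 1053^{2} + 1545 \cdot 260\right)} = \frac{1}{-8798572 + \left(1053 + 1108809 + 401700\right)} = \frac{1}{-8798572 + 1511562} = \frac{1}{-7287010} = - \frac{1}{7287010}$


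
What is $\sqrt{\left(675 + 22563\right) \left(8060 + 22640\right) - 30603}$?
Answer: $\sqrt{713375997} \approx 26709.0$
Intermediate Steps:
$\sqrt{\left(675 + 22563\right) \left(8060 + 22640\right) - 30603} = \sqrt{23238 \cdot 30700 - 30603} = \sqrt{713406600 - 30603} = \sqrt{713375997}$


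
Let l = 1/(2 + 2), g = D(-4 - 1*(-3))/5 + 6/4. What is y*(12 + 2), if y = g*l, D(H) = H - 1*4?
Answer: 7/4 ≈ 1.7500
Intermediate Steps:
D(H) = -4 + H (D(H) = H - 4 = -4 + H)
g = 1/2 (g = (-4 + (-4 - 1*(-3)))/5 + 6/4 = (-4 + (-4 + 3))*(1/5) + 6*(1/4) = (-4 - 1)*(1/5) + 3/2 = -5*1/5 + 3/2 = -1 + 3/2 = 1/2 ≈ 0.50000)
l = 1/4 ≈ 0.25000
y = 1/8 (y = (1/2)*(1/4) = 1/8 ≈ 0.12500)
y*(12 + 2) = (12 + 2)/8 = (1/8)*14 = 7/4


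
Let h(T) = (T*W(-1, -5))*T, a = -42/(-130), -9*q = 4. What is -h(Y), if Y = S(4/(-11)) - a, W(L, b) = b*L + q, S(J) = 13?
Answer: -27838016/38025 ≈ -732.10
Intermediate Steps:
q = -4/9 (q = -⅑*4 = -4/9 ≈ -0.44444)
a = 21/65 (a = -42*(-1/130) = 21/65 ≈ 0.32308)
W(L, b) = -4/9 + L*b (W(L, b) = b*L - 4/9 = L*b - 4/9 = -4/9 + L*b)
Y = 824/65 (Y = 13 - 1*21/65 = 13 - 21/65 = 824/65 ≈ 12.677)
h(T) = 41*T²/9 (h(T) = (T*(-4/9 - 1*(-5)))*T = (T*(-4/9 + 5))*T = (T*(41/9))*T = (41*T/9)*T = 41*T²/9)
-h(Y) = -41*(824/65)²/9 = -41*678976/(9*4225) = -1*27838016/38025 = -27838016/38025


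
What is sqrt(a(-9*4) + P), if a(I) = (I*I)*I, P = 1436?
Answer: 2*I*sqrt(11305) ≈ 212.65*I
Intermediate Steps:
a(I) = I**3 (a(I) = I**2*I = I**3)
sqrt(a(-9*4) + P) = sqrt((-9*4)**3 + 1436) = sqrt((-36)**3 + 1436) = sqrt(-46656 + 1436) = sqrt(-45220) = 2*I*sqrt(11305)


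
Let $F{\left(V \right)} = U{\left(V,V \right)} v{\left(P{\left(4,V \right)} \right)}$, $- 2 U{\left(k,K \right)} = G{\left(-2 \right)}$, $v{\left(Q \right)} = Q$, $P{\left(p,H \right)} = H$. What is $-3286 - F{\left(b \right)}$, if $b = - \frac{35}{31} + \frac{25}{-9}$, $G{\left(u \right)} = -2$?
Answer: $- \frac{915704}{279} \approx -3282.1$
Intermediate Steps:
$U{\left(k,K \right)} = 1$ ($U{\left(k,K \right)} = \left(- \frac{1}{2}\right) \left(-2\right) = 1$)
$b = - \frac{1090}{279}$ ($b = \left(-35\right) \frac{1}{31} + 25 \left(- \frac{1}{9}\right) = - \frac{35}{31} - \frac{25}{9} = - \frac{1090}{279} \approx -3.9068$)
$F{\left(V \right)} = V$ ($F{\left(V \right)} = 1 V = V$)
$-3286 - F{\left(b \right)} = -3286 - - \frac{1090}{279} = -3286 + \frac{1090}{279} = - \frac{915704}{279}$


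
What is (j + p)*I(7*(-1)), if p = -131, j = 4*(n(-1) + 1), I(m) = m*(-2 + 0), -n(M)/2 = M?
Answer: -1666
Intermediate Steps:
n(M) = -2*M
I(m) = -2*m (I(m) = m*(-2) = -2*m)
j = 12 (j = 4*(-2*(-1) + 1) = 4*(2 + 1) = 4*3 = 12)
(j + p)*I(7*(-1)) = (12 - 131)*(-14*(-1)) = -(-238)*(-7) = -119*14 = -1666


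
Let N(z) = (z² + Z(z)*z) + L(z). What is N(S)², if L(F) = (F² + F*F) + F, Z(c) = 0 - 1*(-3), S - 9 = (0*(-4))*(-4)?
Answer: 77841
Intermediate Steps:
S = 9 (S = 9 + (0*(-4))*(-4) = 9 + 0*(-4) = 9 + 0 = 9)
Z(c) = 3 (Z(c) = 0 + 3 = 3)
L(F) = F + 2*F² (L(F) = (F² + F²) + F = 2*F² + F = F + 2*F²)
N(z) = z² + 3*z + z*(1 + 2*z) (N(z) = (z² + 3*z) + z*(1 + 2*z) = z² + 3*z + z*(1 + 2*z))
N(S)² = (9*(4 + 3*9))² = (9*(4 + 27))² = (9*31)² = 279² = 77841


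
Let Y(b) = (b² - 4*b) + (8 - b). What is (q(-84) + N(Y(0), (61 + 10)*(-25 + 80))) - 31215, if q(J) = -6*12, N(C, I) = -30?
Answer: -31317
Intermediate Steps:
Y(b) = 8 + b² - 5*b
q(J) = -72
(q(-84) + N(Y(0), (61 + 10)*(-25 + 80))) - 31215 = (-72 - 30) - 31215 = -102 - 31215 = -31317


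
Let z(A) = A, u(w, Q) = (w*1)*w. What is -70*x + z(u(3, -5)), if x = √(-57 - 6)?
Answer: 9 - 210*I*√7 ≈ 9.0 - 555.61*I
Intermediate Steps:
u(w, Q) = w² (u(w, Q) = w*w = w²)
x = 3*I*√7 (x = √(-63) = 3*I*√7 ≈ 7.9373*I)
-70*x + z(u(3, -5)) = -210*I*√7 + 3² = -210*I*√7 + 9 = 9 - 210*I*√7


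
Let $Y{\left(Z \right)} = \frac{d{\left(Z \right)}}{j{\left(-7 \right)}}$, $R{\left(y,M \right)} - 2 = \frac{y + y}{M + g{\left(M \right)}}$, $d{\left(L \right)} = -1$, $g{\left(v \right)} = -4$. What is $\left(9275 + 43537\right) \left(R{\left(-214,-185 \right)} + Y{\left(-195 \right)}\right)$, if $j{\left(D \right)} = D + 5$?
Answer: $\frac{1761378}{7} \approx 2.5163 \cdot 10^{5}$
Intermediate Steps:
$j{\left(D \right)} = 5 + D$
$R{\left(y,M \right)} = 2 + \frac{2 y}{-4 + M}$ ($R{\left(y,M \right)} = 2 + \frac{y + y}{M - 4} = 2 + \frac{2 y}{-4 + M}$)
$Y{\left(Z \right)} = \frac{1}{2}$ ($Y{\left(Z \right)} = - \frac{1}{5 - 7} = - \frac{1}{-2} = \left(-1\right) \left(- \frac{1}{2}\right) = \frac{1}{2}$)
$\left(9275 + 43537\right) \left(R{\left(-214,-185 \right)} + Y{\left(-195 \right)}\right) = \left(9275 + 43537\right) \left(\frac{2 \left(-4 - 185 - 214\right)}{-4 - 185} + \frac{1}{2}\right) = 52812 \left(2 \frac{1}{-189} \left(-403\right) + \frac{1}{2}\right) = 52812 \left(2 \left(- \frac{1}{189}\right) \left(-403\right) + \frac{1}{2}\right) = 52812 \left(\frac{806}{189} + \frac{1}{2}\right) = 52812 \cdot \frac{1801}{378} = \frac{1761378}{7}$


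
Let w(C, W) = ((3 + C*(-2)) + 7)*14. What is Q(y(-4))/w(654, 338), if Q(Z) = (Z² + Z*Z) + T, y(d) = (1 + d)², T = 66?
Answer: -57/4543 ≈ -0.012547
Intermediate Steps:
w(C, W) = 140 - 28*C (w(C, W) = ((3 - 2*C) + 7)*14 = (10 - 2*C)*14 = 140 - 28*C)
Q(Z) = 66 + 2*Z² (Q(Z) = (Z² + Z*Z) + 66 = (Z² + Z²) + 66 = 2*Z² + 66 = 66 + 2*Z²)
Q(y(-4))/w(654, 338) = (66 + 2*((1 - 4)²)²)/(140 - 28*654) = (66 + 2*((-3)²)²)/(140 - 18312) = (66 + 2*9²)/(-18172) = (66 + 2*81)*(-1/18172) = (66 + 162)*(-1/18172) = 228*(-1/18172) = -57/4543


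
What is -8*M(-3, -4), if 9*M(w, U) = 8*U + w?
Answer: 280/9 ≈ 31.111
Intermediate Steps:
M(w, U) = w/9 + 8*U/9 (M(w, U) = (8*U + w)/9 = (w + 8*U)/9 = w/9 + 8*U/9)
-8*M(-3, -4) = -8*((⅑)*(-3) + (8/9)*(-4)) = -8*(-⅓ - 32/9) = -8*(-35/9) = 280/9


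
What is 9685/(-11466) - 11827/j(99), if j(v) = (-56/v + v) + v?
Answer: -261817939/4309893 ≈ -60.748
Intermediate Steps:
j(v) = -56/v + 2*v (j(v) = (v - 56/v) + v = -56/v + 2*v)
9685/(-11466) - 11827/j(99) = 9685/(-11466) - 11827/(-56/99 + 2*99) = 9685*(-1/11466) - 11827/(-56*1/99 + 198) = -745/882 - 11827/(-56/99 + 198) = -745/882 - 11827/19546/99 = -745/882 - 11827*99/19546 = -745/882 - 1170873/19546 = -261817939/4309893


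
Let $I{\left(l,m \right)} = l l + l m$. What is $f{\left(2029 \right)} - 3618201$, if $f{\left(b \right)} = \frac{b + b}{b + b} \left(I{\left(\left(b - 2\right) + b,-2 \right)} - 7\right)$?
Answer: $12824816$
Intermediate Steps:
$I{\left(l,m \right)} = l^{2} + l m$
$f{\left(b \right)} = -7 + \left(-4 + 2 b\right) \left(-2 + 2 b\right)$ ($f{\left(b \right)} = \frac{b + b}{b + b} \left(\left(\left(b - 2\right) + b\right) \left(\left(\left(b - 2\right) + b\right) - 2\right) - 7\right) = \frac{2 b}{2 b} \left(\left(\left(-2 + b\right) + b\right) \left(\left(\left(-2 + b\right) + b\right) - 2\right) - 7\right) = 2 b \frac{1}{2 b} \left(\left(-2 + 2 b\right) \left(\left(-2 + 2 b\right) - 2\right) - 7\right) = 1 \left(\left(-2 + 2 b\right) \left(-4 + 2 b\right) - 7\right) = 1 \left(\left(-4 + 2 b\right) \left(-2 + 2 b\right) - 7\right) = 1 \left(-7 + \left(-4 + 2 b\right) \left(-2 + 2 b\right)\right) = -7 + \left(-4 + 2 b\right) \left(-2 + 2 b\right)$)
$f{\left(2029 \right)} - 3618201 = \left(-7 + 4 \left(-1 + 2029\right) \left(-2 + 2029\right)\right) - 3618201 = \left(-7 + 4 \cdot 2028 \cdot 2027\right) - 3618201 = \left(-7 + 16443024\right) - 3618201 = 16443017 - 3618201 = 12824816$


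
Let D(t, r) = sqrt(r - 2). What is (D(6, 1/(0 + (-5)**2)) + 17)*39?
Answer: 663 + 273*I/5 ≈ 663.0 + 54.6*I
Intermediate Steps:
D(t, r) = sqrt(-2 + r)
(D(6, 1/(0 + (-5)**2)) + 17)*39 = (sqrt(-2 + 1/(0 + (-5)**2)) + 17)*39 = (sqrt(-2 + 1/(0 + 25)) + 17)*39 = (sqrt(-2 + 1/25) + 17)*39 = (sqrt(-49/25) + 17)*39 = (7*I/5 + 17)*39 = (17 + 7*I/5)*39 = 663 + 273*I/5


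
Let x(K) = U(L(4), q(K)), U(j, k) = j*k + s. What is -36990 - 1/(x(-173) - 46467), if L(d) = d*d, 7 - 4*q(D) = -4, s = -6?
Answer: -1717408709/46429 ≈ -36990.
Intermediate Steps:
q(D) = 11/4 (q(D) = 7/4 - ¼*(-4) = 7/4 + 1 = 11/4)
L(d) = d²
U(j, k) = -6 + j*k (U(j, k) = j*k - 6 = -6 + j*k)
x(K) = 38 (x(K) = -6 + 4²*(11/4) = -6 + 16*(11/4) = -6 + 44 = 38)
-36990 - 1/(x(-173) - 46467) = -36990 - 1/(38 - 46467) = -36990 - 1/(-46429) = -36990 - 1*(-1/46429) = -36990 + 1/46429 = -1717408709/46429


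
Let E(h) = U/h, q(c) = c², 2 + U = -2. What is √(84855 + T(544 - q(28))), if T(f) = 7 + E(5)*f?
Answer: 43*√46 ≈ 291.64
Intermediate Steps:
U = -4 (U = -2 - 2 = -4)
E(h) = -4/h
T(f) = 7 - 4*f/5 (T(f) = 7 + (-4/5)*f = 7 + (-4*⅕)*f = 7 - 4*f/5)
√(84855 + T(544 - q(28))) = √(84855 + (7 - 4*(544 - 1*28²)/5)) = √(84855 + (7 - 4*(544 - 1*784)/5)) = √(84855 + (7 - 4*(544 - 784)/5)) = √(84855 + (7 - ⅘*(-240))) = √(84855 + (7 + 192)) = √(84855 + 199) = √85054 = 43*√46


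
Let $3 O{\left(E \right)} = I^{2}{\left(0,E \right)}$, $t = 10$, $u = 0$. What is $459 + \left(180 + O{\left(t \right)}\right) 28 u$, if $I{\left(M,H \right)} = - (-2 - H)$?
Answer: $459$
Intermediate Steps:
$I{\left(M,H \right)} = 2 + H$
$O{\left(E \right)} = \frac{\left(2 + E\right)^{2}}{3}$
$459 + \left(180 + O{\left(t \right)}\right) 28 u = 459 + \left(180 + \frac{\left(2 + 10\right)^{2}}{3}\right) 28 \cdot 0 = 459 + \left(180 + \frac{12^{2}}{3}\right) 0 = 459 + \left(180 + \frac{1}{3} \cdot 144\right) 0 = 459 + \left(180 + 48\right) 0 = 459 + 228 \cdot 0 = 459 + 0 = 459$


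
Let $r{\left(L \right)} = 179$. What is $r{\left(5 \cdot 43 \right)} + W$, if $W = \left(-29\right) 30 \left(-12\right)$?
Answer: $10619$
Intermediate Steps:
$W = 10440$ ($W = \left(-870\right) \left(-12\right) = 10440$)
$r{\left(5 \cdot 43 \right)} + W = 179 + 10440 = 10619$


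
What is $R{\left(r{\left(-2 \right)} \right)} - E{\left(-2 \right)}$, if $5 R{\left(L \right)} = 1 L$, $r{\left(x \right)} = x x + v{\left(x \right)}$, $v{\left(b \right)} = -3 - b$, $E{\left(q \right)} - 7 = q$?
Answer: $- \frac{22}{5} \approx -4.4$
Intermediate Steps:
$E{\left(q \right)} = 7 + q$
$r{\left(x \right)} = -3 + x^{2} - x$ ($r{\left(x \right)} = x x - \left(3 + x\right) = x^{2} - \left(3 + x\right) = -3 + x^{2} - x$)
$R{\left(L \right)} = \frac{L}{5}$ ($R{\left(L \right)} = \frac{1 L}{5} = \frac{L}{5}$)
$R{\left(r{\left(-2 \right)} \right)} - E{\left(-2 \right)} = \frac{-3 + \left(-2\right)^{2} - -2}{5} - \left(7 - 2\right) = \frac{-3 + 4 + 2}{5} - 5 = \frac{1}{5} \cdot 3 - 5 = \frac{3}{5} - 5 = - \frac{22}{5}$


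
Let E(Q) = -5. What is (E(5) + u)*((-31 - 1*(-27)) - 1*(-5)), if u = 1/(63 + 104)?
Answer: -834/167 ≈ -4.9940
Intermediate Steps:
u = 1/167 ≈ 0.0059880
(E(5) + u)*((-31 - 1*(-27)) - 1*(-5)) = (-5 + 1/167)*((-31 - 1*(-27)) - 1*(-5)) = -834*((-31 + 27) + 5)/167 = -834*(-4 + 5)/167 = -834/167*1 = -834/167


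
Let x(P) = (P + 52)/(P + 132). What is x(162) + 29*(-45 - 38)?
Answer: -353722/147 ≈ -2406.3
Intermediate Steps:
x(P) = (52 + P)/(132 + P)
x(162) + 29*(-45 - 38) = (52 + 162)/(132 + 162) + 29*(-45 - 38) = 214/294 + 29*(-83) = (1/294)*214 - 2407 = 107/147 - 2407 = -353722/147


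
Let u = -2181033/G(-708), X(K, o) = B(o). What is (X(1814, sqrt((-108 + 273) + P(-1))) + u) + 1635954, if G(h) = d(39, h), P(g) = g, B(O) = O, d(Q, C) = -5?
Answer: 10360803/5 + 2*sqrt(41) ≈ 2.0722e+6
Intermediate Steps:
X(K, o) = o
G(h) = -5
u = 2181033/5 (u = -2181033/(-5) = -2181033*(-1/5) = 2181033/5 ≈ 4.3621e+5)
(X(1814, sqrt((-108 + 273) + P(-1))) + u) + 1635954 = (sqrt((-108 + 273) - 1) + 2181033/5) + 1635954 = (sqrt(165 - 1) + 2181033/5) + 1635954 = (sqrt(164) + 2181033/5) + 1635954 = (2*sqrt(41) + 2181033/5) + 1635954 = (2181033/5 + 2*sqrt(41)) + 1635954 = 10360803/5 + 2*sqrt(41)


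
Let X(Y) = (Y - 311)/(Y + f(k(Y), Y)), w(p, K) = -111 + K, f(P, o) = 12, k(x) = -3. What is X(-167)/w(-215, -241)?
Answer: -239/27280 ≈ -0.0087610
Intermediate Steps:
X(Y) = (-311 + Y)/(12 + Y) (X(Y) = (Y - 311)/(Y + 12) = (-311 + Y)/(12 + Y))
X(-167)/w(-215, -241) = ((-311 - 167)/(12 - 167))/(-111 - 241) = (-478/(-155))/(-352) = -1/155*(-478)*(-1/352) = (478/155)*(-1/352) = -239/27280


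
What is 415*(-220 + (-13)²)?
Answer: -21165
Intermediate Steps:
415*(-220 + (-13)²) = 415*(-220 + 169) = 415*(-51) = -21165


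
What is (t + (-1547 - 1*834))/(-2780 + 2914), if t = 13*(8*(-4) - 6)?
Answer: -2875/134 ≈ -21.455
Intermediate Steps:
t = -494 (t = 13*(-32 - 6) = 13*(-38) = -494)
(t + (-1547 - 1*834))/(-2780 + 2914) = (-494 + (-1547 - 1*834))/(-2780 + 2914) = (-494 + (-1547 - 834))/134 = (-494 - 2381)*(1/134) = -2875*1/134 = -2875/134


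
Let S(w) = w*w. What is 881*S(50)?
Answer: 2202500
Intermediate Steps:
S(w) = w**2
881*S(50) = 881*50**2 = 881*2500 = 2202500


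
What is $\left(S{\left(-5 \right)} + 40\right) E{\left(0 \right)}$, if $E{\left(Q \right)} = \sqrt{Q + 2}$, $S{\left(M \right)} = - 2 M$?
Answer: $50 \sqrt{2} \approx 70.711$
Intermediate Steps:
$E{\left(Q \right)} = \sqrt{2 + Q}$
$\left(S{\left(-5 \right)} + 40\right) E{\left(0 \right)} = \left(\left(-2\right) \left(-5\right) + 40\right) \sqrt{2 + 0} = \left(10 + 40\right) \sqrt{2} = 50 \sqrt{2}$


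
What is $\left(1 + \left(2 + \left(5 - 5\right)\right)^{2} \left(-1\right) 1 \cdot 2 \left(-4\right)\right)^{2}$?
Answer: $1089$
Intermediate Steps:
$\left(1 + \left(2 + \left(5 - 5\right)\right)^{2} \left(-1\right) 1 \cdot 2 \left(-4\right)\right)^{2} = \left(1 + \left(2 + 0\right)^{2} \left(\left(-1\right) 2\right) \left(-4\right)\right)^{2} = \left(1 + 2^{2} \left(-2\right) \left(-4\right)\right)^{2} = \left(1 + 4 \left(-2\right) \left(-4\right)\right)^{2} = \left(1 - -32\right)^{2} = \left(1 + 32\right)^{2} = 33^{2} = 1089$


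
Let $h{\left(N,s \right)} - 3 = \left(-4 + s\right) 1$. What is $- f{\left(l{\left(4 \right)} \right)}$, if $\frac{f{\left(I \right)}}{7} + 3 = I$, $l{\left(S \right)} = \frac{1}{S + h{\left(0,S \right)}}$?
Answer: $20$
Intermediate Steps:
$h{\left(N,s \right)} = -1 + s$ ($h{\left(N,s \right)} = 3 + \left(-4 + s\right) 1 = 3 + \left(-4 + s\right) = -1 + s$)
$l{\left(S \right)} = \frac{1}{-1 + 2 S}$ ($l{\left(S \right)} = \frac{1}{S + \left(-1 + S\right)} = \frac{1}{-1 + 2 S}$)
$f{\left(I \right)} = -21 + 7 I$
$- f{\left(l{\left(4 \right)} \right)} = - (-21 + \frac{7}{-1 + 2 \cdot 4}) = - (-21 + \frac{7}{-1 + 8}) = - (-21 + \frac{7}{7}) = - (-21 + 7 \cdot \frac{1}{7}) = - (-21 + 1) = \left(-1\right) \left(-20\right) = 20$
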